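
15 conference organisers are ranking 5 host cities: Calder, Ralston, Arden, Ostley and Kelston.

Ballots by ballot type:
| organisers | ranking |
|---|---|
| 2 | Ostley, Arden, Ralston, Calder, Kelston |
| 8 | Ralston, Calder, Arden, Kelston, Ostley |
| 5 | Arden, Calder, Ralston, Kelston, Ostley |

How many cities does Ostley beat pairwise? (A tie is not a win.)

Ostley against each rival (15 organisers):
Ostley vs Calder: Calder wins 13–2.
Ostley vs Ralston: Ostley preferred on 2 ballots; Ralston wins 13–2.
Ostley vs Arden: Ostley is ranked higher on 2 ballots, Arden on 13. Arden wins 13–2.
Ostley vs Kelston: Ostley preferred on 2 ballots; Kelston wins 13–2.
Ostley beats no one; loses to Calder, Ralston, Arden, Kelston — 0 pairwise wins.

0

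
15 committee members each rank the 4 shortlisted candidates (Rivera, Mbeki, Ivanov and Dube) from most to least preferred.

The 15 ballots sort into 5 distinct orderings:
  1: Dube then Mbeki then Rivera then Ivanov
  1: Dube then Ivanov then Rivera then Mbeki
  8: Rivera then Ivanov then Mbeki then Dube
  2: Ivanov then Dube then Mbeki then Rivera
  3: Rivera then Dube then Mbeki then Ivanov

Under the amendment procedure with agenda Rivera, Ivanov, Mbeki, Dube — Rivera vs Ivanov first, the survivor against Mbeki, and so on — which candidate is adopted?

Round 1: Rivera vs Ivanov — 12–3, Rivera advances.
Round 2: Rivera vs Mbeki — 12–3, Rivera advances.
Round 3: Rivera vs Dube — 11–4, Rivera advances.
Rivera survives the agenda.

Rivera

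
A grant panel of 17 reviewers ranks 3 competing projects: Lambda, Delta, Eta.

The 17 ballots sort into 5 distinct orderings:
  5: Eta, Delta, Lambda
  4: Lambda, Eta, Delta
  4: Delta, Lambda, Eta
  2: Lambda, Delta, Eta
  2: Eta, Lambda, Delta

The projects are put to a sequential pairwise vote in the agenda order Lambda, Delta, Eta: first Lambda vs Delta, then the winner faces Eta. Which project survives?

Eta

Round 1: Lambda vs Delta — 8–9, Delta advances.
Round 2: Delta vs Eta — 6–11, Eta advances.
Eta survives the agenda.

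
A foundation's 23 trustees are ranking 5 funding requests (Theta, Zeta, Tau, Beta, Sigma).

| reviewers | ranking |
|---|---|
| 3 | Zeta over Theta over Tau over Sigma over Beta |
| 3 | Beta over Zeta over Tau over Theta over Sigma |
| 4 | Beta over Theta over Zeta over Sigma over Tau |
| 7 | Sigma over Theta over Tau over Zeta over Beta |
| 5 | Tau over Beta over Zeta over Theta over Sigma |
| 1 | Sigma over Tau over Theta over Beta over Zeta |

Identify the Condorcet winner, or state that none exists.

none

Head-to-head results (23 reviewers):
Theta vs Zeta: Theta is ranked higher on 4+7+1 = 12 ballots, Zeta on 11. Theta wins 12–11.
Theta vs Tau: 3+4+7 = 14 for Theta, 9 for Tau — Theta by 14–9.
Theta vs Beta: Theta is ranked higher on 3+7+1 = 11 ballots, Beta on 12. Beta wins 12–11.
Theta vs Sigma: 3+3+4+5 = 15 for Theta, 8 for Sigma — Theta by 15–8.
Zeta vs Tau: Zeta preferred on 3+3+4 = 10 ballots; Tau wins 13–10.
Zeta vs Beta: Zeta preferred on 3+7 = 10 ballots; Beta wins 13–10.
Zeta vs Sigma: Zeta is ranked higher on 3+3+4+5 = 15 ballots, Sigma on 8. Zeta wins 15–8.
Tau vs Beta: 16 to 7, Tau.
Tau vs Sigma: Tau is ranked higher on 3+3+5 = 11 ballots, Sigma on 12. Sigma wins 12–11.
Beta vs Sigma: Beta preferred on 3+4+5 = 12 ballots; Beta wins 12–11.
No project is unbeaten: Theta loses to Beta; Zeta loses to Theta; Tau loses to Theta; Beta loses to Tau; Sigma loses to Theta. In particular Theta beats Tau beats Beta beats Theta is a majority cycle — no Condorcet winner exists.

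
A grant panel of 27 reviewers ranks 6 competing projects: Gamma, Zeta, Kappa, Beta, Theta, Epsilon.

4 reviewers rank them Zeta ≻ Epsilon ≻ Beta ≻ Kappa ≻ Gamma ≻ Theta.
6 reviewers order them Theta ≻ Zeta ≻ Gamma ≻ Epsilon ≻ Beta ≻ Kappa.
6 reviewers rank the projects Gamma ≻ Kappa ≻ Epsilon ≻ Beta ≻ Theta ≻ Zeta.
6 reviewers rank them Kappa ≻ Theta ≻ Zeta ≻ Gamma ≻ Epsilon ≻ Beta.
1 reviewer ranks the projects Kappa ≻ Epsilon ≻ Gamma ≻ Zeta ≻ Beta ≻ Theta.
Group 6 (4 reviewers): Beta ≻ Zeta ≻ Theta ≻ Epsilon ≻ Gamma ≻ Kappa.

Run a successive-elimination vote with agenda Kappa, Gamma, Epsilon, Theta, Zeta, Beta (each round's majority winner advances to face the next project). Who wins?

Beta

Round 1: Kappa vs Gamma — 11–16, Gamma advances.
Round 2: Gamma vs Epsilon — 18–9, Gamma advances.
Round 3: Gamma vs Theta — 11–16, Theta advances.
Round 4: Theta vs Zeta — 18–9, Theta advances.
Round 5: Theta vs Beta — 12–15, Beta advances.
The agenda winner is Beta.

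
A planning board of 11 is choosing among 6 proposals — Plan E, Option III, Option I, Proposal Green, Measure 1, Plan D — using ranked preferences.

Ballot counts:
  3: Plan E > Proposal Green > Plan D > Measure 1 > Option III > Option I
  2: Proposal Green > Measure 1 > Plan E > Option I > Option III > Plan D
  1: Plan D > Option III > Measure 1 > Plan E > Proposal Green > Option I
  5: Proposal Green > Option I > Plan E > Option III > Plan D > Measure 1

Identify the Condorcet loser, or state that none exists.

none

Pairwise majorities:
Plan E vs Option III: Plan E wins 10–1.
Plan E vs Option I: Plan E wins 6–5.
Plan E vs Proposal Green: 4 to 7, Proposal Green.
Plan E vs Measure 1: Plan E is ranked higher on 3+5 = 8 ballots, Measure 1 on 3. Plan E wins 8–3.
Plan E vs Plan D: Plan E preferred on 3+2+5 = 10 ballots; Plan E wins 10–1.
Option III vs Option I: Option I, 7–4.
Option III vs Proposal Green: Option III preferred on 1 ballot; Proposal Green wins 10–1.
Option III vs Measure 1: Option III, 6–5.
Option III vs Plan D: Option III, 7–4.
Option I vs Proposal Green: Option I is ranked higher on 0 ballots, Proposal Green on 11. Proposal Green wins 11–0.
Option I vs Measure 1: 5 to 6, Measure 1.
Option I vs Plan D: Option I is ranked higher on 2+5 = 7 ballots, Plan D on 4. Option I wins 7–4.
Proposal Green vs Measure 1: Proposal Green wins 10–1.
Proposal Green vs Plan D: Proposal Green wins 10–1.
Measure 1 vs Plan D: Plan D wins 9–2.
Each option has at least one pairwise win (Plan E beats Option III; Option III beats Measure 1; Option I beats Option III; Proposal Green beats Plan E; Measure 1 beats Option I; Plan D beats Measure 1) — no Condorcet loser.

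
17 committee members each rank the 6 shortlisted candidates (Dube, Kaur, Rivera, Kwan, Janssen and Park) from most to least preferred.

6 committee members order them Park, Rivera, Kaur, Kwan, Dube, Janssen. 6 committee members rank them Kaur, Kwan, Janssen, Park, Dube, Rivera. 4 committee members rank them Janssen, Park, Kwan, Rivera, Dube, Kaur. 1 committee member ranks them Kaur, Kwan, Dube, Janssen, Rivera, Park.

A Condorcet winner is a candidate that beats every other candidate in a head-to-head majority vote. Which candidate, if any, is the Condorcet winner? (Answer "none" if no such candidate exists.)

Head-to-head results (17 committee members):
Dube vs Kaur: Kaur, 13–4.
Dube vs Rivera: Dube is ranked higher on 6+1 = 7 ballots, Rivera on 10. Rivera wins 10–7.
Dube vs Kwan: Kwan wins 17–0.
Dube vs Janssen: Janssen, 10–7.
Dube vs Park: 1 for Dube, 16 for Park — Park by 16–1.
Kaur vs Rivera: 7 to 10, Rivera.
Kaur vs Kwan: 13 to 4, Kaur.
Kaur vs Janssen: Kaur, 13–4.
Kaur–Park: Park 10–7.
Rivera vs Kwan: Rivera preferred on 6 ballots; Kwan wins 11–6.
Rivera vs Janssen: 6 to 11, Janssen.
Rivera vs Park: Park, 16–1.
Kwan vs Janssen: Kwan preferred on 6+6+1 = 13 ballots; Kwan wins 13–4.
Kwan vs Park: Park wins 10–7.
Janssen vs Park: Janssen, 11–6.
Each candidate drops at least one matchup (Dube loses to Kaur; Kaur loses to Rivera; Rivera loses to Kwan; Kwan loses to Kaur; Janssen loses to Kaur; Park loses to Janssen); the cycle Kaur → Kwan → Rivera → Kaur rules out a Condorcet winner.

none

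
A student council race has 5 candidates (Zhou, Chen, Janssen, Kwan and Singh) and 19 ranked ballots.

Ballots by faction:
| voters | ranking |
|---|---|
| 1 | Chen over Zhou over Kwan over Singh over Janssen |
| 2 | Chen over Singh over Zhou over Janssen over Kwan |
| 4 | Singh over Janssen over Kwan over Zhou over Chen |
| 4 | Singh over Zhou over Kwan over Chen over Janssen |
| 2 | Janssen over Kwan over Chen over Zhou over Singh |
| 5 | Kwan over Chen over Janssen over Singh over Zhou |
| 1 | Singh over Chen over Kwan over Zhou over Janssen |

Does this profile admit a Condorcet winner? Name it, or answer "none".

Pairwise majorities:
Zhou vs Chen: Zhou is ranked higher on 4+4 = 8 ballots, Chen on 11. Chen wins 11–8.
Zhou vs Janssen: Zhou preferred on 1+2+4+1 = 8 ballots; Janssen wins 11–8.
Zhou vs Kwan: 1+2+4 = 7 for Zhou, 12 for Kwan — Kwan by 12–7.
Zhou vs Singh: 1+2 = 3 for Zhou, 16 for Singh — Singh by 16–3.
Chen vs Janssen: Chen is ranked higher on 1+2+4+5+1 = 13 ballots, Janssen on 6. Chen wins 13–6.
Chen vs Kwan: 4 to 15, Kwan.
Chen vs Singh: 10 to 9, Chen.
Janssen vs Kwan: 8 to 11, Kwan.
Janssen vs Singh: 7 to 12, Singh.
Kwan vs Singh: Kwan preferred on 1+2+5 = 8 ballots; Singh wins 11–8.
Every candidate loses at least once (Zhou loses to Chen; Chen loses to Kwan; Janssen loses to Chen; Kwan loses to Singh; Singh loses to Chen). The majority relation contains the cycle Chen beats Singh beats Kwan beats Chen, so there is no Condorcet winner.

none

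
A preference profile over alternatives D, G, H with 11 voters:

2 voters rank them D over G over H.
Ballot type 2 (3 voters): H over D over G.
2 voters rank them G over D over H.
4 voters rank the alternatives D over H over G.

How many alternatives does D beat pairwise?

D against each rival (11 voters):
D–G: D 9–2.
D vs H: 8 to 3, D.
D beats G, H — 2 pairwise wins.

2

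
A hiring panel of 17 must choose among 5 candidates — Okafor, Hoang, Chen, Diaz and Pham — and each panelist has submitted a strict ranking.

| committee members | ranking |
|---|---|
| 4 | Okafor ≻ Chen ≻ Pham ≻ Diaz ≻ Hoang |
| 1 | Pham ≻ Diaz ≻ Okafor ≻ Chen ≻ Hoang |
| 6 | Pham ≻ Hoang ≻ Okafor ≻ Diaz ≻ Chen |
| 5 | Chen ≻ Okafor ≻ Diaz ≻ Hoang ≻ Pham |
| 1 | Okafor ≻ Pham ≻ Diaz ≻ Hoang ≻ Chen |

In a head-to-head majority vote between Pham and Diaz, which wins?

Ballots ranking Pham above Diaz: 4 + 1 + 6 + 1 = 12.
Ballots ranking Diaz above Pham: 17 − 12 = 5.
Pham wins the head-to-head 12–5.

Pham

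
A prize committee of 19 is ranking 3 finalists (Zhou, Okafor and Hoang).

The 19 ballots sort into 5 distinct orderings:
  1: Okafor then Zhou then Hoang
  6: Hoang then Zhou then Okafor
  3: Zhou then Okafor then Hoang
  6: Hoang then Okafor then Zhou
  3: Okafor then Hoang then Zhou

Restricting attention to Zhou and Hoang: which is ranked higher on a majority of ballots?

Ballots ranking Zhou above Hoang: 1 + 3 = 4.
Ballots ranking Hoang above Zhou: 19 − 4 = 15.
Hoang wins the head-to-head 15–4.

Hoang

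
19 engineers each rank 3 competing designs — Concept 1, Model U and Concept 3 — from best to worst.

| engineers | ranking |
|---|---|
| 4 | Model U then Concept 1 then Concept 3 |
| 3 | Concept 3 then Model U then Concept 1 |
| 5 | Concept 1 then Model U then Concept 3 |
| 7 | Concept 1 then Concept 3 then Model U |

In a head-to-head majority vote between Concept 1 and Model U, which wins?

Concept 1

Ballots ranking Concept 1 above Model U: 5 + 7 = 12.
Ballots ranking Model U above Concept 1: 19 − 12 = 7.
Concept 1 wins the head-to-head 12–7.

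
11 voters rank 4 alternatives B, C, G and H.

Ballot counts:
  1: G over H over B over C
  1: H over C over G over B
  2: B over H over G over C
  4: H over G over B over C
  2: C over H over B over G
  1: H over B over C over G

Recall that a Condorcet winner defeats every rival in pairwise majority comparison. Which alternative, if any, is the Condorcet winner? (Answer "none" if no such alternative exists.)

Check each pair by majority over 11 ballots:
B vs C: B, 8–3.
B vs G: G wins 6–5.
B vs H: H wins 9–2.
C vs G: G wins 7–4.
C–H: H 9–2.
G vs H: H wins 10–1.
H wins every pairwise contest, so H is the Condorcet winner.

H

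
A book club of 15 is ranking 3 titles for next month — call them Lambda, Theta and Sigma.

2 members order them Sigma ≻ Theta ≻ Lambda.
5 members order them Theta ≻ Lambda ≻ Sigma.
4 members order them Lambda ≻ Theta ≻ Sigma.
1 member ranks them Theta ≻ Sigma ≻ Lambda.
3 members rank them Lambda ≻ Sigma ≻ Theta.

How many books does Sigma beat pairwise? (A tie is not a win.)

0

Sigma against each rival (15 members):
Sigma–Lambda: Lambda 12–3.
Sigma vs Theta: Theta, 10–5.
Sigma beats no one; loses to Lambda, Theta — 0 pairwise wins.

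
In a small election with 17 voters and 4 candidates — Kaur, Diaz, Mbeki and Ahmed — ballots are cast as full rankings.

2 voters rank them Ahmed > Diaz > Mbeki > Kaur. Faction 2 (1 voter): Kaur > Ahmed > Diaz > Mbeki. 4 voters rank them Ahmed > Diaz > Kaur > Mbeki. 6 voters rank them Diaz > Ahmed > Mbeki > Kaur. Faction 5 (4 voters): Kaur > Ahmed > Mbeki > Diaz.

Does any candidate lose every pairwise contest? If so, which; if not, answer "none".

Head-to-head results (17 voters):
Kaur vs Diaz: 1+4 = 5 for Kaur, 12 for Diaz — Diaz by 12–5.
Kaur vs Mbeki: Kaur, 9–8.
Kaur vs Ahmed: 1+4 = 5 for Kaur, 12 for Ahmed — Ahmed by 12–5.
Diaz vs Mbeki: Diaz wins 13–4.
Diaz vs Ahmed: Diaz preferred on 6 ballots; Ahmed wins 11–6.
Mbeki vs Ahmed: Mbeki is ranked higher on 0 ballots, Ahmed on 17. Ahmed wins 17–0.
Mbeki loses to every other candidate — it is the Condorcet loser.

Mbeki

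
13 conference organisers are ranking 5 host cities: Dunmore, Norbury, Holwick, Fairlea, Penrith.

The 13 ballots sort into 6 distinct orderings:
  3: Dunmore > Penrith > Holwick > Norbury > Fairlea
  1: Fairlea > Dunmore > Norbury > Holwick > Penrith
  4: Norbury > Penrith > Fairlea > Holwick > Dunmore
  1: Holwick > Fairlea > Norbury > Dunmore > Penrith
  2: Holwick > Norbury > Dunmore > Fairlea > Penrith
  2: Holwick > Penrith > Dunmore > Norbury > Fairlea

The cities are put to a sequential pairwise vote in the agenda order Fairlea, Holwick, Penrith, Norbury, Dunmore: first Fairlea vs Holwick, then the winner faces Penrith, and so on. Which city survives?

Round 1: Fairlea vs Holwick — 5–8, Holwick advances.
Round 2: Holwick vs Penrith — 6–7, Penrith advances.
Round 3: Penrith vs Norbury — 5–8, Norbury advances.
Round 4: Norbury vs Dunmore — 7–6, Norbury advances.
The agenda winner is Norbury.

Norbury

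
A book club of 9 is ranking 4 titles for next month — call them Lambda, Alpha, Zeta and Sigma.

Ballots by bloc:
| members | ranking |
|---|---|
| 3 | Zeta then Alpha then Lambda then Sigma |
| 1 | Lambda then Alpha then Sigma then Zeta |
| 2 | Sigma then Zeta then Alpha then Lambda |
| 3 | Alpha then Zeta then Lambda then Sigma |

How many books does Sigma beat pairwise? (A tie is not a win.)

Sigma against each rival (9 members):
Sigma vs Lambda: Lambda wins 7–2.
Sigma vs Alpha: 2 for Sigma, 7 for Alpha — Alpha by 7–2.
Sigma vs Zeta: 3 to 6, Zeta.
Sigma beats no one; loses to Lambda, Alpha, Zeta — 0 pairwise wins.

0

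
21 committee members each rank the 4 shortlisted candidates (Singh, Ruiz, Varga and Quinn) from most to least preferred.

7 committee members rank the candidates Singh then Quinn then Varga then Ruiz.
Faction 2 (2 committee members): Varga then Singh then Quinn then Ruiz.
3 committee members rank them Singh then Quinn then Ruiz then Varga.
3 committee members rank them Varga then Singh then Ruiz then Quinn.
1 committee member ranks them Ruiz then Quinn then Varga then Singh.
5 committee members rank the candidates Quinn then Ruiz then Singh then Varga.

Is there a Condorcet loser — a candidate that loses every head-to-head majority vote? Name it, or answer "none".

Pairwise majorities:
Singh vs Ruiz: Singh, 15–6.
Singh vs Varga: 7+3+5 = 15 for Singh, 6 for Varga — Singh by 15–6.
Singh vs Quinn: Singh, 15–6.
Ruiz vs Varga: Varga, 12–9.
Ruiz–Quinn: Quinn 17–4.
Varga vs Quinn: Quinn wins 16–5.
Ruiz is beaten in every head-to-head and is the Condorcet loser.

Ruiz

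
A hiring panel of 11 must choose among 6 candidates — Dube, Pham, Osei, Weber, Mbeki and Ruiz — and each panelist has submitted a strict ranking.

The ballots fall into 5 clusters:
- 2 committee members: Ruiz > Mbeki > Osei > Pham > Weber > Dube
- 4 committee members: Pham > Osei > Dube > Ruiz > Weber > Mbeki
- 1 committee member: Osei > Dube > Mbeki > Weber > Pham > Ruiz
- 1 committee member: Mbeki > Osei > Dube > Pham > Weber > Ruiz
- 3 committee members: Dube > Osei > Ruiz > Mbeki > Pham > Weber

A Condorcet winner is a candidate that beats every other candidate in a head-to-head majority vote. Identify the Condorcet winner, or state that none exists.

Osei

Check each pair by majority over 11 ballots:
Dube vs Pham: 1+1+3 = 5 for Dube, 6 for Pham — Pham by 6–5.
Dube vs Osei: Dube preferred on 3 ballots; Osei wins 8–3.
Dube vs Weber: 9 to 2, Dube.
Dube vs Mbeki: Dube preferred on 4+1+3 = 8 ballots; Dube wins 8–3.
Dube vs Ruiz: 9 to 2, Dube.
Pham vs Osei: Pham is ranked higher on 4 ballots, Osei on 7. Osei wins 7–4.
Pham vs Weber: Pham preferred on 2+4+1+3 = 10 ballots; Pham wins 10–1.
Pham vs Mbeki: Pham is ranked higher on 4 ballots, Mbeki on 7. Mbeki wins 7–4.
Pham vs Ruiz: 4+1+1 = 6 for Pham, 5 for Ruiz — Pham by 6–5.
Osei vs Weber: 2+4+1+1+3 = 11 for Osei, 0 for Weber — Osei by 11–0.
Osei vs Mbeki: Osei is ranked higher on 4+1+3 = 8 ballots, Mbeki on 3. Osei wins 8–3.
Osei vs Ruiz: Osei is ranked higher on 4+1+1+3 = 9 ballots, Ruiz on 2. Osei wins 9–2.
Weber vs Mbeki: 4 to 7, Mbeki.
Weber vs Ruiz: 1+1 = 2 for Weber, 9 for Ruiz — Ruiz by 9–2.
Mbeki vs Ruiz: Mbeki is ranked higher on 1+1 = 2 ballots, Ruiz on 9. Ruiz wins 9–2.
Osei wins every pairwise contest, so Osei is the Condorcet winner.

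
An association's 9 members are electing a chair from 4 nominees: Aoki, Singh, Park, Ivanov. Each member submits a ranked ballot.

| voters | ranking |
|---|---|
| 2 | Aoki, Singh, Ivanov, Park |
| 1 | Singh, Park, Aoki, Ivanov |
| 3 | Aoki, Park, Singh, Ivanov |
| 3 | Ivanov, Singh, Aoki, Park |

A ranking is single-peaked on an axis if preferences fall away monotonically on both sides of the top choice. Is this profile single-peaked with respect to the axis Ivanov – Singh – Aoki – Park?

no

Axis positions: Ivanov=1, Singh=2, Aoki=3, Park=4.
Bloc 1 (peak Aoki at position 3): ranking walks positions 3-2-1-4, expanding outward from the peak — single-peaked.
Bloc 2: ranking walks positions 2-4-3-1; Park is ranked above Aoki even though Aoki lies between Park and the peak Singh on the axis — preferences dip and rise again. Not single-peaked.
Bloc 3 (peak Aoki at position 3): ranking walks positions 3-4-2-1, expanding outward from the peak — single-peaked.
Bloc 4 (peak Ivanov at position 1): ranking walks positions 1-2-3-4, expanding outward from the peak — single-peaked.
Bloc 2 violates single-peakedness, so the profile is not single-peaked on this axis.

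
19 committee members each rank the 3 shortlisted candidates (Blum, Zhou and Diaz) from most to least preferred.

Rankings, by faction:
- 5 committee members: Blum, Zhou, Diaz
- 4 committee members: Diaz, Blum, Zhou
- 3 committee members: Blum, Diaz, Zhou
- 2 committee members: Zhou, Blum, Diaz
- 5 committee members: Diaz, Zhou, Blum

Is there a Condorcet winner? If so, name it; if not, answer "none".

Blum

Head-to-head results (19 committee members):
Blum vs Zhou: 12 to 7, Blum.
Blum vs Diaz: Blum, 10–9.
Zhou vs Diaz: 5+2 = 7 for Zhou, 12 for Diaz — Diaz by 12–7.
Only Blum has no losses; Blum is the Condorcet winner.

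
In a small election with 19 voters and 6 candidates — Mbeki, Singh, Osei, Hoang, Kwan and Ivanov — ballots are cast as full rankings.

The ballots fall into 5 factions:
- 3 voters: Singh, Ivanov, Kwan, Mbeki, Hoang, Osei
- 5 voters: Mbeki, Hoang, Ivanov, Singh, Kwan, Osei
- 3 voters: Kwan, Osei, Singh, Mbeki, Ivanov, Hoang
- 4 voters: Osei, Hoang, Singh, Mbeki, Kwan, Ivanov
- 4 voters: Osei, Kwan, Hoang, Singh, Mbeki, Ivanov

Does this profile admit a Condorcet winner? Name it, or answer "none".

none

Check each pair by majority over 19 ballots:
Mbeki vs Singh: Mbeki is ranked higher on 5 ballots, Singh on 14. Singh wins 14–5.
Mbeki vs Osei: Osei wins 11–8.
Mbeki–Hoang: Mbeki 11–8.
Mbeki vs Kwan: Kwan, 10–9.
Mbeki–Ivanov: Mbeki 16–3.
Singh vs Osei: Osei wins 11–8.
Singh–Hoang: Hoang 13–6.
Singh vs Kwan: Singh, 12–7.
Singh vs Ivanov: Singh is ranked higher on 3+3+4+4 = 14 ballots, Ivanov on 5. Singh wins 14–5.
Osei–Hoang: Osei 11–8.
Osei vs Kwan: 8 to 11, Kwan.
Osei vs Ivanov: 11 to 8, Osei.
Hoang vs Kwan: Hoang is ranked higher on 5+4 = 9 ballots, Kwan on 10. Kwan wins 10–9.
Hoang vs Ivanov: Hoang is ranked higher on 5+4+4 = 13 ballots, Ivanov on 6. Hoang wins 13–6.
Kwan vs Ivanov: Kwan is ranked higher on 3+4+4 = 11 ballots, Ivanov on 8. Kwan wins 11–8.
Every candidate loses at least once (Mbeki loses to Singh; Singh loses to Osei; Osei loses to Kwan; Hoang loses to Mbeki; Kwan loses to Singh; Ivanov loses to Mbeki). The majority relation contains the cycle Mbeki → Hoang → Singh → Mbeki, so there is no Condorcet winner.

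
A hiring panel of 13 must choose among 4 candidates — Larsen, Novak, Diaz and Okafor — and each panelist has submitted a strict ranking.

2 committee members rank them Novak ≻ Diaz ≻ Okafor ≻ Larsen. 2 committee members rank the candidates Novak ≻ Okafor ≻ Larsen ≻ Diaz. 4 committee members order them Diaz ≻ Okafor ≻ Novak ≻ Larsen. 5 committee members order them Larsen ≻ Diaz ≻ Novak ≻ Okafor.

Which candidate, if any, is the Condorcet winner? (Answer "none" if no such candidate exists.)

Check each pair by majority over 13 ballots:
Larsen vs Novak: Novak, 8–5.
Larsen vs Diaz: Larsen, 7–6.
Larsen vs Okafor: Okafor, 8–5.
Novak vs Diaz: Diaz, 9–4.
Novak vs Okafor: Novak, 9–4.
Diaz–Okafor: Diaz 11–2.
Every candidate loses at least once (Larsen loses to Novak; Novak loses to Diaz; Diaz loses to Larsen; Okafor loses to Novak). The majority relation contains the cycle Larsen beats Diaz beats Novak beats Larsen, so there is no Condorcet winner.

none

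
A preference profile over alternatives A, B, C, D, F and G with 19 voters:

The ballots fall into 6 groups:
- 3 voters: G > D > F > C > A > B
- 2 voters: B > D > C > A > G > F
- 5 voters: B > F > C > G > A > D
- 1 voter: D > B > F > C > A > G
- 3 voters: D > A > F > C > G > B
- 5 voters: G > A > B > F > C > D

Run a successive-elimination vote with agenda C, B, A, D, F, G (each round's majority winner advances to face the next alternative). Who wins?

G

Round 1: C vs B — 6–13, B advances.
Round 2: B vs A — 8–11, A advances.
Round 3: A vs D — 10–9, A advances.
Round 4: A vs F — 10–9, A advances.
Round 5: A vs G — 6–13, G advances.
G survives the agenda.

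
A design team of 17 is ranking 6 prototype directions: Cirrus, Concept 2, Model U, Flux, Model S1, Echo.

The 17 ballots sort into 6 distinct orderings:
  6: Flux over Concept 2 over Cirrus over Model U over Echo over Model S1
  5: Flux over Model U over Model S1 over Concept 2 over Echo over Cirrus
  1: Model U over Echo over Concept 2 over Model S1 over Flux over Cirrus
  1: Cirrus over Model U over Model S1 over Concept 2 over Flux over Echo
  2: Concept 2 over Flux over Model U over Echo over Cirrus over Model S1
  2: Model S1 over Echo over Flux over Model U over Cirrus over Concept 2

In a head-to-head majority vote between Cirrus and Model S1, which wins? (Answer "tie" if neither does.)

Cirrus

Ballots ranking Cirrus above Model S1: 6 + 1 + 2 = 9.
Ballots ranking Model S1 above Cirrus: 17 − 9 = 8.
Cirrus wins the head-to-head 9–8.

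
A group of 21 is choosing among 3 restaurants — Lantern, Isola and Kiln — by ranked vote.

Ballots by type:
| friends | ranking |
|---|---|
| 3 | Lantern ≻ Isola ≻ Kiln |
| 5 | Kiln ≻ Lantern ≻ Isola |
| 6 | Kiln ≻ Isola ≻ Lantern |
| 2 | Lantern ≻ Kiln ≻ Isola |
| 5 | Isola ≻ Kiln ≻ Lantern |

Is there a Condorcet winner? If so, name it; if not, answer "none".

Kiln

Check each pair by majority over 21 ballots:
Lantern–Isola: Isola 11–10.
Lantern vs Kiln: 3+2 = 5 for Lantern, 16 for Kiln — Kiln by 16–5.
Isola vs Kiln: Isola preferred on 3+5 = 8 ballots; Kiln wins 13–8.
Kiln defeats every rival head-to-head and is the Condorcet winner.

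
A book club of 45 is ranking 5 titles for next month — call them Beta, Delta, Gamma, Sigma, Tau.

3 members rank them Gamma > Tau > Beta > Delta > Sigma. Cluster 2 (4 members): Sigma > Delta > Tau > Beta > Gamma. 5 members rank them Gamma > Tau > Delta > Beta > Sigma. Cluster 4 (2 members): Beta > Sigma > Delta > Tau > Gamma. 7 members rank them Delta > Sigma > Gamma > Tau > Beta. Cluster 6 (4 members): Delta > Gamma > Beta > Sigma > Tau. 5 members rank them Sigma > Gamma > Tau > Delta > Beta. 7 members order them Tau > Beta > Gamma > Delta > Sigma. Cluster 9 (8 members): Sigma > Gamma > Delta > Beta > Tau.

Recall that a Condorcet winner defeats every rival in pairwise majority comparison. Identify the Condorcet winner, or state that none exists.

Head-to-head results (45 members):
Beta vs Delta: Delta, 33–12.
Beta vs Gamma: Gamma, 32–13.
Beta vs Sigma: Beta preferred on 3+5+2+4+7 = 21 ballots; Sigma wins 24–21.
Beta vs Tau: Tau, 31–14.
Delta vs Gamma: Gamma, 28–17.
Delta vs Sigma: Delta wins 26–19.
Delta vs Tau: 4+2+7+4+8 = 25 for Delta, 20 for Tau — Delta by 25–20.
Gamma vs Sigma: Gamma preferred on 3+5+4+7 = 19 ballots; Sigma wins 26–19.
Gamma vs Tau: 3+5+7+4+5+8 = 32 for Gamma, 13 for Tau — Gamma by 32–13.
Sigma vs Tau: Sigma wins 30–15.
Each book drops at least one matchup (Beta loses to Delta; Delta loses to Gamma; Gamma loses to Sigma; Sigma loses to Delta; Tau loses to Delta); the cycle Delta > Sigma > Gamma > Delta rules out a Condorcet winner.

none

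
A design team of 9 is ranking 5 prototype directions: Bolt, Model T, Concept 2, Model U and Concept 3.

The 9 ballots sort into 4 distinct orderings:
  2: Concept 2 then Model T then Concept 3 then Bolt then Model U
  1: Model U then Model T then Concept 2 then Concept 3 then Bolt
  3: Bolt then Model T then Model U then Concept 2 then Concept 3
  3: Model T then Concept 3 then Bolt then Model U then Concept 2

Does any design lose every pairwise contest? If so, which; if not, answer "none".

Pairwise majorities:
Bolt–Model T: Model T 6–3.
Bolt vs Concept 2: Bolt preferred on 3+3 = 6 ballots; Bolt wins 6–3.
Bolt vs Model U: 2+3+3 = 8 for Bolt, 1 for Model U — Bolt by 8–1.
Bolt vs Concept 3: Concept 3 wins 6–3.
Model T vs Concept 2: Model T preferred on 1+3+3 = 7 ballots; Model T wins 7–2.
Model T vs Model U: Model T, 8–1.
Model T–Concept 3: Model T 9–0.
Concept 2 vs Model U: 2 to 7, Model U.
Concept 2 vs Concept 3: Concept 2, 6–3.
Model U vs Concept 3: Concept 3, 5–4.
No design is winless: Bolt beats Concept 2; Model T beats Bolt; Concept 2 beats Concept 3; Model U beats Concept 2; Concept 3 beats Bolt. There is no Condorcet loser.

none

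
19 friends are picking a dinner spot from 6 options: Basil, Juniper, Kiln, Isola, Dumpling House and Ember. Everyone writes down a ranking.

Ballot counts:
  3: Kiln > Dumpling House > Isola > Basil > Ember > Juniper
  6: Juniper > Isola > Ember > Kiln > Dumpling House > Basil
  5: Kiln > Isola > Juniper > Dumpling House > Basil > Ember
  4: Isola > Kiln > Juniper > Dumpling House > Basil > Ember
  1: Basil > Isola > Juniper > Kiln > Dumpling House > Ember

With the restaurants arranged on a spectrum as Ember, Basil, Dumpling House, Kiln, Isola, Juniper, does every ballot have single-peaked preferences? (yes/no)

Axis positions: Ember=1, Basil=2, Dumpling House=3, Kiln=4, Isola=5, Juniper=6.
Type 1 (peak Kiln at position 4): ranking walks positions 4-3-5-2-1-6, expanding outward from the peak — single-peaked.
Type 2: ranking walks positions 6-5-1-4-3-2; Ember is ranked above Kiln even though Kiln lies between Ember and the peak Juniper on the axis — preferences dip and rise again. Not single-peaked.
Type 3 (peak Kiln at position 4): ranking walks positions 4-5-6-3-2-1, expanding outward from the peak — single-peaked.
Type 4 (peak Isola at position 5): ranking walks positions 5-4-6-3-2-1, expanding outward from the peak — single-peaked.
Type 5: ranking walks positions 2-5-6-4-3-1; Isola is ranked above Dumpling House even though Dumpling House lies between Isola and the peak Basil on the axis — preferences dip and rise again. Not single-peaked.
Type 2 violates single-peakedness, so the profile is not single-peaked on this axis.

no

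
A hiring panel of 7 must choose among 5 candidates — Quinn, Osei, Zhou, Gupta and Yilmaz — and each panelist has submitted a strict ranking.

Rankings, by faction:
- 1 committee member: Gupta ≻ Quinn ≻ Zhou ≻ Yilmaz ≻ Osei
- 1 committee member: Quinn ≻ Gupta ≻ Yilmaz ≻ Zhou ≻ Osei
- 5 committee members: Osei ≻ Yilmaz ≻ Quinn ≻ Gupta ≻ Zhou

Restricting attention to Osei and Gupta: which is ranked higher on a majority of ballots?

Ballots ranking Osei above Gupta: 5.
Ballots ranking Gupta above Osei: 7 − 5 = 2.
Osei wins the head-to-head 5–2.

Osei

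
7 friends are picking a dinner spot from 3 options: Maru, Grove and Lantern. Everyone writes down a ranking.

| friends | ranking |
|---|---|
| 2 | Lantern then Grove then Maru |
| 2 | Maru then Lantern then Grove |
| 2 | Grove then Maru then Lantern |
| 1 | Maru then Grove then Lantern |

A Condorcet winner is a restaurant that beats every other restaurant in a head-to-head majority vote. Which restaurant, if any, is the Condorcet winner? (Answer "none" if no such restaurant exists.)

none

Pairwise majorities:
Maru vs Grove: 2+1 = 3 for Maru, 4 for Grove — Grove by 4–3.
Maru–Lantern: Maru 5–2.
Grove vs Lantern: Grove is ranked higher on 2+1 = 3 ballots, Lantern on 4. Lantern wins 4–3.
No restaurant is unbeaten: Maru loses to Grove; Grove loses to Lantern; Lantern loses to Maru. In particular Maru beats Lantern beats Grove beats Maru is a majority cycle — no Condorcet winner exists.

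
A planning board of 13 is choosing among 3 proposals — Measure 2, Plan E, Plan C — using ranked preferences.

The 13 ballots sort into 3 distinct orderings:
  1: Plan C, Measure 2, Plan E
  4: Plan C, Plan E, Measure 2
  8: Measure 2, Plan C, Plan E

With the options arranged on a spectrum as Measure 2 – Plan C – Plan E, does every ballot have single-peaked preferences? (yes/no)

yes

Axis positions: Measure 2=1, Plan C=2, Plan E=3.
Faction 1 (peak Plan C at position 2): ranking walks positions 2-1-3, expanding outward from the peak — single-peaked.
Faction 2 (peak Plan C at position 2): ranking walks positions 2-3-1, expanding outward from the peak — single-peaked.
Faction 3 (peak Measure 2 at position 1): ranking walks positions 1-2-3, expanding outward from the peak — single-peaked.
Every ranking is single-peaked on this axis.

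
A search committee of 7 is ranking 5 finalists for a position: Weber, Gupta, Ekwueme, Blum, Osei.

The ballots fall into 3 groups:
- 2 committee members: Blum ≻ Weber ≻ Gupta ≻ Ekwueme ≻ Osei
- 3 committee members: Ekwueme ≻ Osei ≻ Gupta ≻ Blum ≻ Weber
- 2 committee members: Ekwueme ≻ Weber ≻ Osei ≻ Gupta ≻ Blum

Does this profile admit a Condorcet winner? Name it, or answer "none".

Pairwise majorities:
Weber vs Gupta: Weber preferred on 2+2 = 4 ballots; Weber wins 4–3.
Weber vs Ekwueme: Ekwueme wins 5–2.
Weber vs Blum: Blum wins 5–2.
Weber vs Osei: 2+2 = 4 for Weber, 3 for Osei — Weber by 4–3.
Gupta–Ekwueme: Ekwueme 5–2.
Gupta vs Blum: 3+2 = 5 for Gupta, 2 for Blum — Gupta by 5–2.
Gupta vs Osei: Osei wins 5–2.
Ekwueme vs Blum: Ekwueme wins 5–2.
Ekwueme vs Osei: Ekwueme wins 7–0.
Blum vs Osei: Blum is ranked higher on 2 ballots, Osei on 5. Osei wins 5–2.
Ekwueme defeats every rival head-to-head and is the Condorcet winner.

Ekwueme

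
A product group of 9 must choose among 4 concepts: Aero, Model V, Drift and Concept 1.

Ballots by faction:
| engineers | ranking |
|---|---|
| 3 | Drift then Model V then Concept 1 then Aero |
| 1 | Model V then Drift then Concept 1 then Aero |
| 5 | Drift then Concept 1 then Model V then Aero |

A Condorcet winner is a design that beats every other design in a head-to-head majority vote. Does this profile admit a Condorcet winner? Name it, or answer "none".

Pairwise majorities:
Aero vs Model V: Model V, 9–0.
Aero vs Drift: Drift wins 9–0.
Aero–Concept 1: Concept 1 9–0.
Model V–Drift: Drift 8–1.
Model V–Concept 1: Concept 1 5–4.
Drift–Concept 1: Drift 9–0.
Only Drift has no losses; Drift is the Condorcet winner.

Drift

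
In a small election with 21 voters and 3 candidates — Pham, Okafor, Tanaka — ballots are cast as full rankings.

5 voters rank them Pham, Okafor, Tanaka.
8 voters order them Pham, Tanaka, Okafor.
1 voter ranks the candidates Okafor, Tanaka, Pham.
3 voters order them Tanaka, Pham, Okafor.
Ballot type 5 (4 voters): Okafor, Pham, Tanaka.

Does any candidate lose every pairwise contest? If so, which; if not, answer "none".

Okafor

Head-to-head results (21 voters):
Pham vs Okafor: 5+8+3 = 16 for Pham, 5 for Okafor — Pham by 16–5.
Pham–Tanaka: Pham 17–4.
Okafor vs Tanaka: Okafor is ranked higher on 5+1+4 = 10 ballots, Tanaka on 11. Tanaka wins 11–10.
Only Okafor has no wins; Okafor is the Condorcet loser.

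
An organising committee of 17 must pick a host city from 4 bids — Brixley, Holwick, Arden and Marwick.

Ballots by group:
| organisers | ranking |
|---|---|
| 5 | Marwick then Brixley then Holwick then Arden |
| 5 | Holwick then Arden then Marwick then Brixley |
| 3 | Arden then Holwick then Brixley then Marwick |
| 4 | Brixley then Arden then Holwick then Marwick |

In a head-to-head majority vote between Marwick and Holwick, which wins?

Holwick

Ballots ranking Marwick above Holwick: 5.
Ballots ranking Holwick above Marwick: 17 − 5 = 12.
Holwick wins the head-to-head 12–5.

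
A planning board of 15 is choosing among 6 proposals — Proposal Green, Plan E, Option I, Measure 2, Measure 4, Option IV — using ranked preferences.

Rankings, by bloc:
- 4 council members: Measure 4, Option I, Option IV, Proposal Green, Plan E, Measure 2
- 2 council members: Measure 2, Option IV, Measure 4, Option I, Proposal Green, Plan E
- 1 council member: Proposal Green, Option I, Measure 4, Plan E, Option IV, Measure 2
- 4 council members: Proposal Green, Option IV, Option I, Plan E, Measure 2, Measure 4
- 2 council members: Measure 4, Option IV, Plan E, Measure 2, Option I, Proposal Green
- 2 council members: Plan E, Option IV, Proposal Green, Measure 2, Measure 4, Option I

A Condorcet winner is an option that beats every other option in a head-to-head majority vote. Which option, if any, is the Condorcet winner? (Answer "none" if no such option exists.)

Option IV

Check each pair by majority over 15 ballots:
Proposal Green vs Plan E: 11 to 4, Proposal Green.
Proposal Green vs Option I: Proposal Green preferred on 1+4+2 = 7 ballots; Option I wins 8–7.
Proposal Green–Measure 2: Proposal Green 11–4.
Proposal Green vs Measure 4: Proposal Green preferred on 1+4+2 = 7 ballots; Measure 4 wins 8–7.
Proposal Green vs Option IV: 1+4 = 5 for Proposal Green, 10 for Option IV — Option IV by 10–5.
Plan E–Option I: Option I 11–4.
Plan E vs Measure 2: 4+1+4+2+2 = 13 for Plan E, 2 for Measure 2 — Plan E by 13–2.
Plan E vs Measure 4: Plan E preferred on 4+2 = 6 ballots; Measure 4 wins 9–6.
Plan E vs Option IV: Option IV, 12–3.
Option I vs Measure 2: Option I preferred on 4+1+4 = 9 ballots; Option I wins 9–6.
Option I vs Measure 4: Measure 4, 10–5.
Option I vs Option IV: Option IV, 10–5.
Measure 2 vs Measure 4: Measure 2, 8–7.
Measure 2 vs Option IV: Measure 2 is ranked higher on 2 ballots, Option IV on 13. Option IV wins 13–2.
Measure 4 vs Option IV: Measure 4 is ranked higher on 4+1+2 = 7 ballots, Option IV on 8. Option IV wins 8–7.
Option IV defeats every rival head-to-head and is the Condorcet winner.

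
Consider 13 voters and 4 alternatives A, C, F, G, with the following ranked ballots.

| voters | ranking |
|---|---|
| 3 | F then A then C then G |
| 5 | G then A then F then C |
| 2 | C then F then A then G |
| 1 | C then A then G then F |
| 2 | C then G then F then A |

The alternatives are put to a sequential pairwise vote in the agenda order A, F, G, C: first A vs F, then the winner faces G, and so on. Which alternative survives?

C

Round 1: A vs F — 6–7, F advances.
Round 2: F vs G — 5–8, G advances.
Round 3: G vs C — 5–8, C advances.
C survives the agenda.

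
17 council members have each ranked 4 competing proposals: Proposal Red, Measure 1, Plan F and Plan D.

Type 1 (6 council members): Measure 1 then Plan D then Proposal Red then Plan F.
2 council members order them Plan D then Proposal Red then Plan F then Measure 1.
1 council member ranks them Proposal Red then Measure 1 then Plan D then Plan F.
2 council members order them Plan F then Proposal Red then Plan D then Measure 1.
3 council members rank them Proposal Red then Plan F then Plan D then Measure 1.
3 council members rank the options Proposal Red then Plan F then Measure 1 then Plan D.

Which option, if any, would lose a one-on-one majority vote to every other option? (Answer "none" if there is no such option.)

Pairwise majorities:
Proposal Red vs Measure 1: Proposal Red is ranked higher on 2+1+2+3+3 = 11 ballots, Measure 1 on 6. Proposal Red wins 11–6.
Proposal Red vs Plan F: Proposal Red, 15–2.
Proposal Red vs Plan D: 9 to 8, Proposal Red.
Measure 1–Plan F: Plan F 10–7.
Measure 1 vs Plan D: Measure 1 is ranked higher on 6+1+3 = 10 ballots, Plan D on 7. Measure 1 wins 10–7.
Plan F–Plan D: Plan D 9–8.
Every option wins at least one matchup (Proposal Red beats Measure 1; Measure 1 beats Plan D; Plan F beats Measure 1; Plan D beats Plan F), so there is no Condorcet loser.

none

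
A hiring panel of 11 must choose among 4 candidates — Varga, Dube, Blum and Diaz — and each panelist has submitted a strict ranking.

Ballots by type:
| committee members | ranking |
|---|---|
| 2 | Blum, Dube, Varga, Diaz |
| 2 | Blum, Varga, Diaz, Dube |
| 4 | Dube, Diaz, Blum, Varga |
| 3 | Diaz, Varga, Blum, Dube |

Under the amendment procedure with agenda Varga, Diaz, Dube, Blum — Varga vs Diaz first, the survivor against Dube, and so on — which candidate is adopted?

Round 1: Varga vs Diaz — 4–7, Diaz advances.
Round 2: Diaz vs Dube — 5–6, Dube advances.
Round 3: Dube vs Blum — 4–7, Blum advances.
Blum survives the agenda.

Blum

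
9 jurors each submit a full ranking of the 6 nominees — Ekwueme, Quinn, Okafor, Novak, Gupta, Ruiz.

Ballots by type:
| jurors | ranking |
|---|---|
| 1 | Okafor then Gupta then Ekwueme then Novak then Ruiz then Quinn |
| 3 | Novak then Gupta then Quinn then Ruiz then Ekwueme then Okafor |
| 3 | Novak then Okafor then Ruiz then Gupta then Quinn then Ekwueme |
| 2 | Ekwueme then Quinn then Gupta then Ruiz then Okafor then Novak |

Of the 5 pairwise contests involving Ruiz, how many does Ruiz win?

2

Ruiz against each rival (9 jurors):
Ruiz vs Ekwueme: Ruiz, 6–3.
Ruiz vs Quinn: 4 to 5, Quinn.
Ruiz vs Okafor: Ruiz is ranked higher on 3+2 = 5 ballots, Okafor on 4. Ruiz wins 5–4.
Ruiz vs Novak: Ruiz is ranked higher on 2 ballots, Novak on 7. Novak wins 7–2.
Ruiz vs Gupta: 3 for Ruiz, 6 for Gupta — Gupta by 6–3.
Ruiz beats Ekwueme, Okafor; loses to Quinn, Novak, Gupta — 2 pairwise wins.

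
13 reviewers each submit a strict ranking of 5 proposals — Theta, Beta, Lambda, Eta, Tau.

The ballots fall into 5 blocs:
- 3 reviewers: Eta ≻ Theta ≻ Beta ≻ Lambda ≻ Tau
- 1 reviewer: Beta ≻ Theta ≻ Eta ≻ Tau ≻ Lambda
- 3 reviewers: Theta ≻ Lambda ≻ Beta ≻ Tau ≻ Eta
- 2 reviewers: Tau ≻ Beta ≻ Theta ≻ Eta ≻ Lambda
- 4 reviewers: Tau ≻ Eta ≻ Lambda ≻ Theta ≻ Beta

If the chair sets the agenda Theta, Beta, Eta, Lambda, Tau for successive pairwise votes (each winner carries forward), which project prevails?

Round 1: Theta vs Beta — 10–3, Theta advances.
Round 2: Theta vs Eta — 6–7, Eta advances.
Round 3: Eta vs Lambda — 10–3, Eta advances.
Round 4: Eta vs Tau — 4–9, Tau advances.
The agenda winner is Tau.

Tau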